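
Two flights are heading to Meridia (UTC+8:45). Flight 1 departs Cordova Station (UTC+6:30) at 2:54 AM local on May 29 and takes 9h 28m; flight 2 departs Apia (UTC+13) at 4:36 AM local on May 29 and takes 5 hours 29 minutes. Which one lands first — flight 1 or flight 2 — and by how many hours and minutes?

Flight 1 in UTC: 2:54 AM − 6:30 = 8:24 PM on May 28.
+9 hours 28 minutes → arrive 5:52 AM UTC on May 29.
Flight 2 in UTC: 4:36 AM − 13:00 = 3:36 PM on May 28.
+5 hours and 29 minutes → arrive 9:05 PM UTC on May 28.
Flight 2 lands earlier by 8 hours 47 minutes.

the second, by 8 hours 47 minutes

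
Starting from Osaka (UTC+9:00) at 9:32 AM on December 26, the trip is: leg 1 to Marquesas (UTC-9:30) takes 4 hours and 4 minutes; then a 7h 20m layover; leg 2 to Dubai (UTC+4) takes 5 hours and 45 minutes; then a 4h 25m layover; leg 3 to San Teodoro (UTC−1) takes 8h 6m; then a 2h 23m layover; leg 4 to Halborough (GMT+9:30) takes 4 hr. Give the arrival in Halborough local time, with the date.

Convert departure to UTC: 9:32 AM − 9:00 = 12:32 AM UTC on Dec 26.
Add 4 hours 4 minutes leg 1 → 4:36 AM UTC.
Add 7 hours 20 minutes layover in Marquesas → 11:56 AM UTC.
Add 5 hours 45 minutes leg 2 → 5:41 PM UTC.
Add 4 hours 25 minutes layover in Dubai → 10:06 PM UTC.
Add 8 hours 6 minutes leg 3 → 6:12 AM UTC (Dec 27).
Add 2 hours and 23 minutes layover in San Teodoro → 8:35 AM UTC.
Add 4 hours leg 4 → 12:35 PM UTC.
Halborough is UTC+9:30, so local arrival = 12:35 PM + 9:30 = 10:05 PM on Dec 27.

10:05 PM on December 27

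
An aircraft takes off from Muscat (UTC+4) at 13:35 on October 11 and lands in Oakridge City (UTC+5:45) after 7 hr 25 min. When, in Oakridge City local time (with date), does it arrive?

Convert departure to UTC: 13:35 − 4:00 = 09:35 UTC on Oct 11.
Add 7 hours 25 minutes travel time → 17:00 UTC.
Oakridge City is UTC+5:45, so local arrival = 17:00 + 5:45 = 22:45 on Oct 11.

22:45 on Oct 11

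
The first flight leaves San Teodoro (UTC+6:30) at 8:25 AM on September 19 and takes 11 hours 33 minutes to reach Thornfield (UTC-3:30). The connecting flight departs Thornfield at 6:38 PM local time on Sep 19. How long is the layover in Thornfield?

8 hours 40 minutes

Convert departure to UTC: 8:25 AM − 6:30 = 1:55 AM UTC on Sep 19.
Add 11 hours 33 minutes flight time → 1:28 PM UTC.
Thornfield is UTC−3:30, so local arrival = 1:28 PM − 3:30 = 9:58 AM on Sep 19.
Layover = 6:38 PM − 9:58 AM = 8 hours 40 minutes.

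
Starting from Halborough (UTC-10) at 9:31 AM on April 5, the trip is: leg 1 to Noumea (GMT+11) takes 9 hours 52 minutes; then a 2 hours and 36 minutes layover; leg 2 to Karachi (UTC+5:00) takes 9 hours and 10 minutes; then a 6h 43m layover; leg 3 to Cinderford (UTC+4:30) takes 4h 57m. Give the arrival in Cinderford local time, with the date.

9:19 AM on April 7

Convert departure to UTC: 9:31 AM + 10:00 = 7:31 PM UTC on Apr 5.
Add 9 hours 52 minutes leg 1 → 5:23 AM UTC (Apr 6).
Add 2 hours 36 minutes layover in Noumea → 7:59 AM UTC.
Add 9 hours and 10 minutes leg 2 → 5:09 PM UTC.
Add 6 hours 43 minutes layover in Karachi → 11:52 PM UTC.
Add 4 hours and 57 minutes leg 3 → 4:49 AM UTC (Apr 7).
Cinderford is UTC+4:30, so local arrival = 4:49 AM + 4:30 = 9:19 AM on Apr 7.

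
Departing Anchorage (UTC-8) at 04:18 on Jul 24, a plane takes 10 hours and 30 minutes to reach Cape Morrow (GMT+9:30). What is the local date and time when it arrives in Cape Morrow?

Convert departure to UTC: 04:18 + 8:00 = 12:18 UTC on Jul 24.
Add 10 hours and 30 minutes travel time → 22:48 UTC.
Cape Morrow is UTC+9:30, so local arrival = 22:48 + 9:30 = 08:18 on Jul 25.

08:18 on July 25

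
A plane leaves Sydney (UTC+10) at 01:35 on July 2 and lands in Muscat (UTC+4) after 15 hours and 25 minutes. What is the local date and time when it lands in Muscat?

11:00 on Jul 2

Convert departure to UTC: 01:35 − 10:00 = 15:35 UTC on Jul 1.
Add 15 hours 25 minutes travel time → 07:00 UTC (Jul 2).
Muscat is UTC+4:00, so local arrival = 07:00 + 4:00 = 11:00 on Jul 2.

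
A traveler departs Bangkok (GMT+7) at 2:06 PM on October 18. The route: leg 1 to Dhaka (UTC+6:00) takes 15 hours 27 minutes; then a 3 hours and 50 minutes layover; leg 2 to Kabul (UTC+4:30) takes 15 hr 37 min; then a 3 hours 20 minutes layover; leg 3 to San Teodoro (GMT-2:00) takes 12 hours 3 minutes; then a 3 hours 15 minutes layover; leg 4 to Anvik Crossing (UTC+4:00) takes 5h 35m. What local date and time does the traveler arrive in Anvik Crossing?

10:13 PM on Oct 20

Convert departure to UTC: 2:06 PM − 7:00 = 7:06 AM UTC on Oct 18.
Add 15 hours 27 minutes leg 1 → 10:33 PM UTC.
Add 3 hours and 50 minutes layover in Dhaka → 2:23 AM UTC (Oct 19).
Add 15 hours 37 minutes leg 2 → 6:00 PM UTC.
Add 3 hours and 20 minutes layover in Kabul → 9:20 PM UTC.
Add 12 hours 3 minutes leg 3 → 9:23 AM UTC (Oct 20).
Add 3 hours 15 minutes layover in San Teodoro → 12:38 PM UTC.
Add 5 hours and 35 minutes leg 4 → 6:13 PM UTC.
Anvik Crossing is UTC+4:00, so local arrival = 6:13 PM + 4:00 = 10:13 PM on Oct 20.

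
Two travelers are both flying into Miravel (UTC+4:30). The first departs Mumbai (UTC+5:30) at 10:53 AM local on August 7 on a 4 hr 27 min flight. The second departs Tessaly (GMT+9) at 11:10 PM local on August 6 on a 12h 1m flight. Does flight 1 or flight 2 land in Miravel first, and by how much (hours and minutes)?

the second, by 7 hours 39 minutes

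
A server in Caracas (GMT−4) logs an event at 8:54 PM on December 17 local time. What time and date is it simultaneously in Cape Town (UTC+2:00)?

2:54 AM on December 18

In UTC: 8:54 PM + 4:00 = 12:54 AM on Dec 18.
Cape Town is UTC+2:00: 12:54 AM + 2:00 = 2:54 AM on Dec 18.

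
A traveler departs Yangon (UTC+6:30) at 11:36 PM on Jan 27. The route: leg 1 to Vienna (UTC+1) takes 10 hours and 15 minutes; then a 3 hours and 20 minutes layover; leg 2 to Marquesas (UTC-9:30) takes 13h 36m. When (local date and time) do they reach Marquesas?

10:47 AM on Jan 28

Convert departure to UTC: 11:36 PM − 6:30 = 5:06 PM UTC on Jan 27.
Add 10 hours and 15 minutes leg 1 → 3:21 AM UTC (Jan 28).
Add 3 hours and 20 minutes layover in Vienna → 6:41 AM UTC.
Add 13 hours and 36 minutes leg 2 → 8:17 PM UTC.
Marquesas is UTC−9:30, so local arrival = 8:17 PM − 9:30 = 10:47 AM on Jan 28.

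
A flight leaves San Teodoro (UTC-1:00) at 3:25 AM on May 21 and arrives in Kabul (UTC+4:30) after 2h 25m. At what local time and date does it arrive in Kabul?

Kabul is 5:30 ahead of San Teodoro.
After 2 hours 25 minutes it is 5:50 AM in San Teodoro.
Shift by the zone difference: 5:50 AM + 5:30 = 11:20 AM on May 21 in Kabul.

11:20 AM on May 21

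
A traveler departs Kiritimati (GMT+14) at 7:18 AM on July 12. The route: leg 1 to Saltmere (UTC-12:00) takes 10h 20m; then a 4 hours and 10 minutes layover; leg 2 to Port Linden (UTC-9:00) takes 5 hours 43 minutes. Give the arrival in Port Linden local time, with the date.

4:31 AM on July 12

Convert departure to UTC: 7:18 AM − 14:00 = 5:18 PM UTC on Jul 11.
Add 10 hours and 20 minutes leg 1 → 3:38 AM UTC (Jul 12).
Add 4 hours 10 minutes layover in Saltmere → 7:48 AM UTC.
Add 5 hours and 43 minutes leg 2 → 1:31 PM UTC.
Port Linden is UTC−9:00, so local arrival = 1:31 PM − 9:00 = 4:31 AM on Jul 12.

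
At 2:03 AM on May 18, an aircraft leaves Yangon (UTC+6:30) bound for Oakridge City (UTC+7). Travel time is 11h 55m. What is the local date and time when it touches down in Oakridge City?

2:28 PM on May 18

Oakridge City is 0:30 ahead of Yangon.
After 11 hours and 55 minutes it is 1:58 PM in Yangon.
Shift by the zone difference: 1:58 PM + 0:30 = 2:28 PM on May 18 in Oakridge City.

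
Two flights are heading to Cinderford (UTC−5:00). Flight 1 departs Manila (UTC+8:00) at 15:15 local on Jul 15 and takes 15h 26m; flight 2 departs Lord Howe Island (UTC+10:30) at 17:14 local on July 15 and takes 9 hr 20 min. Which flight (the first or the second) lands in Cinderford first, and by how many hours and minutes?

Flight 1 in UTC: 15:15 − 8:00 = 07:15 on Jul 15.
+15 hours 26 minutes → arrive 22:41 UTC on Jul 15.
Flight 2 in UTC: 17:14 − 10:30 = 06:44 on Jul 15.
+9 hours 20 minutes → arrive 16:04 UTC on Jul 15.
Flight 2 lands earlier by 6 hours 37 minutes.

the second, by 6 hours 37 minutes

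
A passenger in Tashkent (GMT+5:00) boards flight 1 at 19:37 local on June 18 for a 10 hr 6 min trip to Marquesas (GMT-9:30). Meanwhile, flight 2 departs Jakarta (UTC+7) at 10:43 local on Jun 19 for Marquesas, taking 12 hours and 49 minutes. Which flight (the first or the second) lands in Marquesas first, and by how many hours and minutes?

Flight 1 in UTC: 19:37 − 5:00 = 14:37 on Jun 18.
+10 hours and 6 minutes → arrive 00:43 UTC on Jun 19.
Flight 2 in UTC: 10:43 − 7:00 = 03:43 on Jun 19.
+12 hours 49 minutes → arrive 16:32 UTC on Jun 19.
Flight 1 lands earlier by 15 hours 49 minutes.

the first, by 15 hours 49 minutes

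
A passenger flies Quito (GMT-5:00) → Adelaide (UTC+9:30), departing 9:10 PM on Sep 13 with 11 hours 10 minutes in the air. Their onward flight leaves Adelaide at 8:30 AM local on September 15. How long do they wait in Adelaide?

Convert departure to UTC: 9:10 PM + 5:00 = 2:10 AM UTC on Sep 14.
Add 11 hours 10 minutes flight time → 1:20 PM UTC.
Adelaide is UTC+9:30, so local arrival = 1:20 PM + 9:30 = 10:50 PM on Sep 14.
Layover = 8:30 AM − 10:50 PM (+1 day) = 9 hours 40 minutes.

9 hours 40 minutes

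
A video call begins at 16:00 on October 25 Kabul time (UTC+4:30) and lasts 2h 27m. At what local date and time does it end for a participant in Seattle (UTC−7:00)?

06:57 on Oct 25

Convert start to UTC: 16:00 − 4:30 = 11:30 UTC on Oct 25.
Add 2 hours 27 minutes duration → 13:57 UTC.
Seattle is UTC−7:00, so local end time = 13:57 − 7:00 = 06:57 on Oct 25.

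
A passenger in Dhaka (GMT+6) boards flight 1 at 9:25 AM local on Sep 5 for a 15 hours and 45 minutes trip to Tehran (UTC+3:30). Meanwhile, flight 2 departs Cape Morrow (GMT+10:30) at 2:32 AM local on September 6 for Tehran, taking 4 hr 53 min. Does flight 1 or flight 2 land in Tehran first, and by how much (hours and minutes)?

Flight 1 in UTC: 9:25 AM − 6:00 = 3:25 AM on Sep 5.
+15 hours and 45 minutes → arrive 7:10 PM UTC on Sep 5.
Flight 2 in UTC: 2:32 AM − 10:30 = 4:02 PM on Sep 5.
+4 hours 53 minutes → arrive 8:55 PM UTC on Sep 5.
Flight 1 lands earlier by 1 hour 45 minutes.

the first, by 1 hour 45 minutes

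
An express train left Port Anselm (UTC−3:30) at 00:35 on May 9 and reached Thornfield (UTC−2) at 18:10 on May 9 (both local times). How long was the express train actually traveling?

16 hours 5 minutes

Departure in UTC: 00:35 + 3:30 = 04:05 on May 9.
Arrival in UTC: 18:10 + 2:00 = 20:10 on May 9.
Elapsed = 20:10 − 04:05 = 16 hours 5 minutes.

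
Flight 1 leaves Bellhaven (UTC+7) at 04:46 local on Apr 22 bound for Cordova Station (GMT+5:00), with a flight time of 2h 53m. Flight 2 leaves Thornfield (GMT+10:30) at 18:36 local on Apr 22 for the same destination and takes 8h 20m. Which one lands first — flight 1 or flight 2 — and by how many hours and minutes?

the first, by 15 hours 47 minutes

Flight 1 in UTC: 04:46 − 7:00 = 21:46 on Apr 21.
+2 hours and 53 minutes → arrive 00:39 UTC on Apr 22.
Flight 2 in UTC: 18:36 − 10:30 = 08:06 on Apr 22.
+8 hours 20 minutes → arrive 16:26 UTC on Apr 22.
Flight 1 lands earlier by 15 hours 47 minutes.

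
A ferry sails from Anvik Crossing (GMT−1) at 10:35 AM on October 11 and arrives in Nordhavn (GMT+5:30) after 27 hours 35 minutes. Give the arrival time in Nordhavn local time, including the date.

8:40 PM on October 12

Convert departure to UTC: 10:35 AM + 1:00 = 11:35 AM UTC on Oct 11.
Add 27 hours and 35 minutes travel time → 3:10 PM UTC (Oct 12).
Nordhavn is UTC+5:30, so local arrival = 3:10 PM + 5:30 = 8:40 PM on Oct 12.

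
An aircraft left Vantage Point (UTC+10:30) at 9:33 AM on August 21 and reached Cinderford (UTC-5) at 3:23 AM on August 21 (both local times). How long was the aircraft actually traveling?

9 hours 20 minutes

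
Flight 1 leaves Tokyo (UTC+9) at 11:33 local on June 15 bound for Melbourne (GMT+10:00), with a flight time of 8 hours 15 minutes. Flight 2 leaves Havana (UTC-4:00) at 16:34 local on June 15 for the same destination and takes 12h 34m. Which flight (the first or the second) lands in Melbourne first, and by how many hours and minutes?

Flight 1 in UTC: 11:33 − 9:00 = 02:33 on Jun 15.
+8 hours 15 minutes → arrive 10:48 UTC on Jun 15.
Flight 2 in UTC: 16:34 + 4:00 = 20:34 on Jun 15.
+12 hours 34 minutes → arrive 09:08 UTC on Jun 16.
Flight 1 lands earlier by 22 hours 20 minutes.

the first, by 22 hours 20 minutes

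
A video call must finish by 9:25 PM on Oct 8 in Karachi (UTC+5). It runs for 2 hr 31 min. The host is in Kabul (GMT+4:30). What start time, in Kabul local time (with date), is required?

Target end time in UTC: 9:25 PM − 5:00 = 4:25 PM on Oct 8.
Subtract 2 hours and 31 minutes → start 1:54 PM UTC on Oct 8.
Kabul is UTC+4:30: 1:54 PM + 4:30 = 6:24 PM on Oct 8.

6:24 PM on October 8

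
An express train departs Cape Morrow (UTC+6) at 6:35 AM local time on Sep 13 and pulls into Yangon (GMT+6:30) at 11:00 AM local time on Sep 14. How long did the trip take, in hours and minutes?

Departure in UTC: 6:35 AM − 6:00 = 12:35 AM on Sep 13.
Arrival in UTC: 11:00 AM − 6:30 = 4:30 AM on Sep 14.
Elapsed = 4:30 AM − 12:35 AM (+1 day) = 27 hours 55 minutes.

27 hours 55 minutes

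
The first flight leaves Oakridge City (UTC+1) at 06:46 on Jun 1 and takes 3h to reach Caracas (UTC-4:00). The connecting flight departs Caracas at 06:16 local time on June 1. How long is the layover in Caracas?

1 hour 30 minutes

Convert departure to UTC: 06:46 − 1:00 = 05:46 UTC on Jun 1.
Add 3 hours flight time → 08:46 UTC.
Caracas is UTC−4:00, so local arrival = 08:46 − 4:00 = 04:46 on Jun 1.
Layover = 06:16 − 04:46 = 1 hour 30 minutes.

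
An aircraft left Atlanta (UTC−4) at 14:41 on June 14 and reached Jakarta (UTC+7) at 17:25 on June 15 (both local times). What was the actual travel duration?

Departure in UTC: 14:41 + 4:00 = 18:41 on Jun 14.
Arrival in UTC: 17:25 − 7:00 = 10:25 on Jun 15.
Elapsed = 10:25 − 18:41 (+1 day) = 15 hours 44 minutes.

15 hours 44 minutes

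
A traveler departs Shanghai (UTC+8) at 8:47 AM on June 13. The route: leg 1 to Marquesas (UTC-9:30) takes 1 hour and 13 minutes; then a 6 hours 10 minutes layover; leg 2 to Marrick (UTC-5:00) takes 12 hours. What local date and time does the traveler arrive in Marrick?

3:10 PM on June 13

Convert departure to UTC: 8:47 AM − 8:00 = 12:47 AM UTC on Jun 13.
Add 1 hour 13 minutes leg 1 → 2:00 AM UTC.
Add 6 hours and 10 minutes layover in Marquesas → 8:10 AM UTC.
Add 12 hours leg 2 → 8:10 PM UTC.
Marrick is UTC−5:00, so local arrival = 8:10 PM − 5:00 = 3:10 PM on Jun 13.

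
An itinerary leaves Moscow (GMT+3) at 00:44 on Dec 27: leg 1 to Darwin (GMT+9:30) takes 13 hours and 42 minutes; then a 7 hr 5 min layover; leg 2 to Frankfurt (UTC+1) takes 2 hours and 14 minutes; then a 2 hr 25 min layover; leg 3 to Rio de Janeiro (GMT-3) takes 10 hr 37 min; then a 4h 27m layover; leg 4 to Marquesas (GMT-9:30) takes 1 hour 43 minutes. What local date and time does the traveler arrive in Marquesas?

06:27 on Dec 28

Convert departure to UTC: 00:44 − 3:00 = 21:44 UTC on Dec 26.
Add 13 hours and 42 minutes leg 1 → 11:26 UTC (Dec 27).
Add 7 hours 5 minutes layover in Darwin → 18:31 UTC.
Add 2 hours 14 minutes leg 2 → 20:45 UTC.
Add 2 hours and 25 minutes layover in Frankfurt → 23:10 UTC.
Add 10 hours 37 minutes leg 3 → 09:47 UTC (Dec 28).
Add 4 hours 27 minutes layover in Rio de Janeiro → 14:14 UTC.
Add 1 hour and 43 minutes leg 4 → 15:57 UTC.
Marquesas is UTC−9:30, so local arrival = 15:57 − 9:30 = 06:27 on Dec 28.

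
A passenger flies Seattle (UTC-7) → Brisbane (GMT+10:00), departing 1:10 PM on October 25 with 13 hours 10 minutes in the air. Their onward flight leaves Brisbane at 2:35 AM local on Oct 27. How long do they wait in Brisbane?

Convert departure to UTC: 1:10 PM + 7:00 = 8:10 PM UTC on Oct 25.
Add 13 hours and 10 minutes flight time → 9:20 AM UTC (Oct 26).
Brisbane is UTC+10:00, so local arrival = 9:20 AM + 10:00 = 7:20 PM on Oct 26.
Layover = 2:35 AM − 7:20 PM (+1 day) = 7 hours 15 minutes.

7 hours 15 minutes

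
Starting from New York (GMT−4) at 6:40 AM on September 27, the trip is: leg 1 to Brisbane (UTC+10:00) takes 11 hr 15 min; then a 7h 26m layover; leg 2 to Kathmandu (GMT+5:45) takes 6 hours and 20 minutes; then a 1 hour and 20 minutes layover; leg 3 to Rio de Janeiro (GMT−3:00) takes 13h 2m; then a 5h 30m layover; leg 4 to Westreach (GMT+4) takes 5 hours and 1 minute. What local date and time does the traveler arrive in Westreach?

4:34 PM on September 29

Convert departure to UTC: 6:40 AM + 4:00 = 10:40 AM UTC on Sep 27.
Add 11 hours 15 minutes leg 1 → 9:55 PM UTC.
Add 7 hours and 26 minutes layover in Brisbane → 5:21 AM UTC (Sep 28).
Add 6 hours and 20 minutes leg 2 → 11:41 AM UTC.
Add 1 hour 20 minutes layover in Kathmandu → 1:01 PM UTC.
Add 13 hours and 2 minutes leg 3 → 2:03 AM UTC (Sep 29).
Add 5 hours 30 minutes layover in Rio de Janeiro → 7:33 AM UTC.
Add 5 hours 1 minute leg 4 → 12:34 PM UTC.
Westreach is UTC+4:00, so local arrival = 12:34 PM + 4:00 = 4:34 PM on Sep 29.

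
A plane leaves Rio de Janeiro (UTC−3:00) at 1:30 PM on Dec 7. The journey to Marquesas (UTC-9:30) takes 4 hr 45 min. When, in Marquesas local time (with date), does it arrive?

11:45 AM on Dec 7

Convert departure to UTC: 1:30 PM + 3:00 = 4:30 PM UTC on Dec 7.
Add 4 hours and 45 minutes travel time → 9:15 PM UTC.
Marquesas is UTC−9:30, so local arrival = 9:15 PM − 9:30 = 11:45 AM on Dec 7.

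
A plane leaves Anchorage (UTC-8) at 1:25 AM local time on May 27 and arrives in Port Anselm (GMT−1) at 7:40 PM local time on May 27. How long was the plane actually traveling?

Port Anselm is 7:00 ahead of Anchorage.
Clock-face elapsed time (ignoring zones) is 18 hours 15 minutes.
Actual elapsed = 18 hours 15 minutes − 7:00 = 11 hours 15 minutes.

11 hours 15 minutes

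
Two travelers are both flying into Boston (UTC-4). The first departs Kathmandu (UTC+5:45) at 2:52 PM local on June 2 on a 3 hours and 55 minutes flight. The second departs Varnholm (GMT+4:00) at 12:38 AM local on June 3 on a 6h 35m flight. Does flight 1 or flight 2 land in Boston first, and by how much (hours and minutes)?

the first, by 14 hours 11 minutes

Flight 1 in UTC: 2:52 PM − 5:45 = 9:07 AM on Jun 2.
+3 hours 55 minutes → arrive 1:02 PM UTC on Jun 2.
Flight 2 in UTC: 12:38 AM − 4:00 = 8:38 PM on Jun 2.
+6 hours and 35 minutes → arrive 3:13 AM UTC on Jun 3.
Flight 1 lands earlier by 14 hours 11 minutes.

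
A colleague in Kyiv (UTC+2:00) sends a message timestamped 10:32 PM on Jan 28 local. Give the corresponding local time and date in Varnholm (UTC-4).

4:32 PM on January 28

In UTC: 10:32 PM − 2:00 = 8:32 PM on Jan 28.
Varnholm is UTC−4:00: 8:32 PM − 4:00 = 4:32 PM on Jan 28.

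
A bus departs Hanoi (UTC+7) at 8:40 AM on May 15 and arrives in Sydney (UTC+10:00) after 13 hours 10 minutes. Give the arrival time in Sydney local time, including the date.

12:50 AM on May 16

Convert departure to UTC: 8:40 AM − 7:00 = 1:40 AM UTC on May 15.
Add 13 hours and 10 minutes travel time → 2:50 PM UTC.
Sydney is UTC+10:00, so local arrival = 2:50 PM + 10:00 = 12:50 AM on May 16.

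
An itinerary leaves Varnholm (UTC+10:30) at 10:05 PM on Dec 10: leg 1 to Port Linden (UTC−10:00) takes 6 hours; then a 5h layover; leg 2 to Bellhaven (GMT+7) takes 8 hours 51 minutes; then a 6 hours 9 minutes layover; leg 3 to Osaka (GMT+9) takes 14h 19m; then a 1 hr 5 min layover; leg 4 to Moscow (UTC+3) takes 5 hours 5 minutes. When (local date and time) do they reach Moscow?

1:04 PM on December 12

Convert departure to UTC: 10:05 PM − 10:30 = 11:35 AM UTC on Dec 10.
Add 6 hours leg 1 → 5:35 PM UTC.
Add 5 hours layover in Port Linden → 10:35 PM UTC.
Add 8 hours 51 minutes leg 2 → 7:26 AM UTC (Dec 11).
Add 6 hours and 9 minutes layover in Bellhaven → 1:35 PM UTC.
Add 14 hours 19 minutes leg 3 → 3:54 AM UTC (Dec 12).
Add 1 hour and 5 minutes layover in Osaka → 4:59 AM UTC.
Add 5 hours 5 minutes leg 4 → 10:04 AM UTC.
Moscow is UTC+3:00, so local arrival = 10:04 AM + 3:00 = 1:04 PM on Dec 12.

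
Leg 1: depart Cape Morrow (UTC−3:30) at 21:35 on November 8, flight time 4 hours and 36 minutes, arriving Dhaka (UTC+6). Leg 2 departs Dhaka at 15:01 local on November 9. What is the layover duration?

Convert departure to UTC: 21:35 + 3:30 = 01:05 UTC on Nov 9.
Add 4 hours 36 minutes flight time → 05:41 UTC.
Dhaka is UTC+6:00, so local arrival = 05:41 + 6:00 = 11:41 on Nov 9.
Layover = 15:01 − 11:41 = 3 hours 20 minutes.

3 hours 20 minutes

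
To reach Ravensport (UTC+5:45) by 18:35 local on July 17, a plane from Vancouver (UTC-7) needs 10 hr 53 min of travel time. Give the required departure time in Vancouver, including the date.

Target arrival in UTC: 18:35 − 5:45 = 12:50 on Jul 17.
Subtract 10 hours and 53 minutes → departure 01:57 UTC on Jul 17.
Vancouver is UTC−7:00: 01:57 − 7:00 = 18:57 on Jul 16.

18:57 on July 16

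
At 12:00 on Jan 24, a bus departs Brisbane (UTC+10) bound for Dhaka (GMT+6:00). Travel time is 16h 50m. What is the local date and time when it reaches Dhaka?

Dhaka is 4:00 behind Brisbane.
After 16 hours and 50 minutes it is 04:50 (Jan 25) in Brisbane.
Shift by the zone difference: 04:50 − 4:00 = 00:50 on Jan 25 in Dhaka.

00:50 on January 25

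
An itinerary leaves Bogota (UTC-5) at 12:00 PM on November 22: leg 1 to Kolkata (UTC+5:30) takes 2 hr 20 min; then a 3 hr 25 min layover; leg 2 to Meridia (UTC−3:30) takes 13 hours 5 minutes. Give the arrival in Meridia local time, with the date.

Convert departure to UTC: 12:00 PM + 5:00 = 5:00 PM UTC on Nov 22.
Add 2 hours and 20 minutes leg 1 → 7:20 PM UTC.
Add 3 hours 25 minutes layover in Kolkata → 10:45 PM UTC.
Add 13 hours 5 minutes leg 2 → 11:50 AM UTC (Nov 23).
Meridia is UTC−3:30, so local arrival = 11:50 AM − 3:30 = 8:20 AM on Nov 23.

8:20 AM on November 23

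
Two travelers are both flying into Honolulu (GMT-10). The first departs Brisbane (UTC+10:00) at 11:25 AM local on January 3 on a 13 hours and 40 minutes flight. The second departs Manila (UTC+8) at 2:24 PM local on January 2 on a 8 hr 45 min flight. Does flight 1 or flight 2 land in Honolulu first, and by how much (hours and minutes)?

Flight 1 in UTC: 11:25 AM − 10:00 = 1:25 AM on Jan 3.
+13 hours and 40 minutes → arrive 3:05 PM UTC on Jan 3.
Flight 2 in UTC: 2:24 PM − 8:00 = 6:24 AM on Jan 2.
+8 hours 45 minutes → arrive 3:09 PM UTC on Jan 2.
Flight 2 lands earlier by 23 hours 56 minutes.

the second, by 23 hours 56 minutes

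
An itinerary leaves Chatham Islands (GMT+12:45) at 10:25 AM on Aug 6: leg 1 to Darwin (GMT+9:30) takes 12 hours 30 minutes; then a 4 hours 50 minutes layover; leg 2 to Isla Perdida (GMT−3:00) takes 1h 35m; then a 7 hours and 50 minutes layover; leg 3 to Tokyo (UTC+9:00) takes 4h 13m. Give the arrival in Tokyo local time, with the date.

1:38 PM on August 7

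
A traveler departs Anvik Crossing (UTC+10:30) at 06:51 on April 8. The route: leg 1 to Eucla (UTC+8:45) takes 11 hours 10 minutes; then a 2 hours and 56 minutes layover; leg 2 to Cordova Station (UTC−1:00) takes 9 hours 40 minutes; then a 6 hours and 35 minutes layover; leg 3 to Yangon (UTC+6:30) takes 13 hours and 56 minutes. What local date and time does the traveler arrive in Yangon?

Convert departure to UTC: 06:51 − 10:30 = 20:21 UTC on Apr 7.
Add 11 hours 10 minutes leg 1 → 07:31 UTC (Apr 8).
Add 2 hours and 56 minutes layover in Eucla → 10:27 UTC.
Add 9 hours 40 minutes leg 2 → 20:07 UTC.
Add 6 hours and 35 minutes layover in Cordova Station → 02:42 UTC (Apr 9).
Add 13 hours 56 minutes leg 3 → 16:38 UTC.
Yangon is UTC+6:30, so local arrival = 16:38 + 6:30 = 23:08 on Apr 9.

23:08 on April 9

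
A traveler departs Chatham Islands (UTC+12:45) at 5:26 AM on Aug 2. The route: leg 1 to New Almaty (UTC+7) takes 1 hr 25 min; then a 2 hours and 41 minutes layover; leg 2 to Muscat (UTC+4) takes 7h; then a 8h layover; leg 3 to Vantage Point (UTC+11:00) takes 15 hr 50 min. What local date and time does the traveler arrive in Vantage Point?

2:37 PM on Aug 3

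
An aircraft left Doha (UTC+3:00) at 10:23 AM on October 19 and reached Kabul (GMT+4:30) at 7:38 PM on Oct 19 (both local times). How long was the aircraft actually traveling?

7 hours 45 minutes

Departure in UTC: 10:23 AM − 3:00 = 7:23 AM on Oct 19.
Arrival in UTC: 7:38 PM − 4:30 = 3:08 PM on Oct 19.
Elapsed = 3:08 PM − 7:23 AM = 7 hours 45 minutes.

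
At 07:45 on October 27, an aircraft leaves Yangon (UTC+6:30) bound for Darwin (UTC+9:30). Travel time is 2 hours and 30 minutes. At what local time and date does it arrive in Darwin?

13:15 on October 27

Convert departure to UTC: 07:45 − 6:30 = 01:15 UTC on Oct 27.
Add 2 hours and 30 minutes travel time → 03:45 UTC.
Darwin is UTC+9:30, so local arrival = 03:45 + 9:30 = 13:15 on Oct 27.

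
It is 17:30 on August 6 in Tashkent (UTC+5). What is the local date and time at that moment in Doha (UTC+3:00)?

15:30 on Aug 6

Doha is 2:00 behind Tashkent.
Shift by the zone difference: 17:30 − 2:00 = 15:30 on Aug 6 in Doha.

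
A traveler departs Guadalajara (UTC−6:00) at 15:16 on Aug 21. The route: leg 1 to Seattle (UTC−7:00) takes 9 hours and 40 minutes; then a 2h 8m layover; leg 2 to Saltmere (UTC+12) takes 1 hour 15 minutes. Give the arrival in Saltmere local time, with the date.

22:19 on August 22

Convert departure to UTC: 15:16 + 6:00 = 21:16 UTC on Aug 21.
Add 9 hours 40 minutes leg 1 → 06:56 UTC (Aug 22).
Add 2 hours and 8 minutes layover in Seattle → 09:04 UTC.
Add 1 hour 15 minutes leg 2 → 10:19 UTC.
Saltmere is UTC+12:00, so local arrival = 10:19 + 12:00 = 22:19 on Aug 22.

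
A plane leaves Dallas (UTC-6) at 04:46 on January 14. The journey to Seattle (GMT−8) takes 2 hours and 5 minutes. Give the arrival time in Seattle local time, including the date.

04:51 on January 14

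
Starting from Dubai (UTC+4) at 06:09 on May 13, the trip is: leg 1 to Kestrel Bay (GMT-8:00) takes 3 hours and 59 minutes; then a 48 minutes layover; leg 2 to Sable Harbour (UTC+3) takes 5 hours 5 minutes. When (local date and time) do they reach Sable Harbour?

15:01 on May 13

Convert departure to UTC: 06:09 − 4:00 = 02:09 UTC on May 13.
Add 3 hours and 59 minutes leg 1 → 06:08 UTC.
Add 48 minutes layover in Kestrel Bay → 06:56 UTC.
Add 5 hours and 5 minutes leg 2 → 12:01 UTC.
Sable Harbour is UTC+3:00, so local arrival = 12:01 + 3:00 = 15:01 on May 13.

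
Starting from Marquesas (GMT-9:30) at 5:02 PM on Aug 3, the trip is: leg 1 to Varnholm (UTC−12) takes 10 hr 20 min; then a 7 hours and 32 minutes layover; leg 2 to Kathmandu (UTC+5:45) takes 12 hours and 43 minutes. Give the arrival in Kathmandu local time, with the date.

Convert departure to UTC: 5:02 PM + 9:30 = 2:32 AM UTC on Aug 4.
Add 10 hours 20 minutes leg 1 → 12:52 PM UTC.
Add 7 hours 32 minutes layover in Varnholm → 8:24 PM UTC.
Add 12 hours and 43 minutes leg 2 → 9:07 AM UTC (Aug 5).
Kathmandu is UTC+5:45, so local arrival = 9:07 AM + 5:45 = 2:52 PM on Aug 5.

2:52 PM on Aug 5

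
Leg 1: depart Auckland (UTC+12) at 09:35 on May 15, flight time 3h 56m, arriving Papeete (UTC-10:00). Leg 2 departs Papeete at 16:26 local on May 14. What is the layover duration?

Convert departure to UTC: 09:35 − 12:00 = 21:35 UTC on May 14.
Add 3 hours and 56 minutes flight time → 01:31 UTC (May 15).
Papeete is UTC−10:00, so local arrival = 01:31 − 10:00 = 15:31 on May 14.
Layover = 16:26 − 15:31 = 55 minutes.

55 minutes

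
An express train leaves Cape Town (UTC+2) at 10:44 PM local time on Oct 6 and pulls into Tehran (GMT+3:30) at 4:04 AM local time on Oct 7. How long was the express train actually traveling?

3 hours 50 minutes

Departure in UTC: 10:44 PM − 2:00 = 8:44 PM on Oct 6.
Arrival in UTC: 4:04 AM − 3:30 = 12:34 AM on Oct 7.
Elapsed = 12:34 AM − 8:44 PM (+1 day) = 3 hours 50 minutes.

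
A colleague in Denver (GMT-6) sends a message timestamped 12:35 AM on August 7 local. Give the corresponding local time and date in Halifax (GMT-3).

3:35 AM on August 7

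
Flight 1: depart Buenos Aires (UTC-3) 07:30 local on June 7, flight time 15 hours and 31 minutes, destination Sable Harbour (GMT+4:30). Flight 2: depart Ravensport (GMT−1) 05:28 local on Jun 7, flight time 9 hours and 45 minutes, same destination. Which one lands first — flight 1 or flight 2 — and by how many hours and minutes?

Flight 1 in UTC: 07:30 + 3:00 = 10:30 on Jun 7.
+15 hours 31 minutes → arrive 02:01 UTC on Jun 8.
Flight 2 in UTC: 05:28 + 1:00 = 06:28 on Jun 7.
+9 hours and 45 minutes → arrive 16:13 UTC on Jun 7.
Flight 2 lands earlier by 9 hours 48 minutes.

the second, by 9 hours 48 minutes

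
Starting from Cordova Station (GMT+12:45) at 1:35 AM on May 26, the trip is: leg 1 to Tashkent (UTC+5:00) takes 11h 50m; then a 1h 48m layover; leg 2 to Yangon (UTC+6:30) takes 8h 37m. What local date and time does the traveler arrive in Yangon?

5:35 PM on May 26

Convert departure to UTC: 1:35 AM − 12:45 = 12:50 PM UTC on May 25.
Add 11 hours 50 minutes leg 1 → 12:40 AM UTC (May 26).
Add 1 hour 48 minutes layover in Tashkent → 2:28 AM UTC.
Add 8 hours 37 minutes leg 2 → 11:05 AM UTC.
Yangon is UTC+6:30, so local arrival = 11:05 AM + 6:30 = 5:35 PM on May 26.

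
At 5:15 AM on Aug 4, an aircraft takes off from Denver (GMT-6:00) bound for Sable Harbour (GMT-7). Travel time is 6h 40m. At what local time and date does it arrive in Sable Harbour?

Convert departure to UTC: 5:15 AM + 6:00 = 11:15 AM UTC on Aug 4.
Add 6 hours 40 minutes travel time → 5:55 PM UTC.
Sable Harbour is UTC−7:00, so local arrival = 5:55 PM − 7:00 = 10:55 AM on Aug 4.

10:55 AM on August 4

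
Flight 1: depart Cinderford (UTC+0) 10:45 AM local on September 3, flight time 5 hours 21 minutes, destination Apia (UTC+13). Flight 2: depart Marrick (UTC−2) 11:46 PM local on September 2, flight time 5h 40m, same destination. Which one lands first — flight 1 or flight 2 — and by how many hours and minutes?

Flight 1 departs at 10:45 AM UTC (Sep 3).
+5 hours and 21 minutes → arrive 4:06 PM UTC on Sep 3.
Flight 2 in UTC: 11:46 PM + 2:00 = 1:46 AM on Sep 3.
+5 hours 40 minutes → arrive 7:26 AM UTC on Sep 3.
Flight 2 lands earlier by 8 hours 40 minutes.

the second, by 8 hours 40 minutes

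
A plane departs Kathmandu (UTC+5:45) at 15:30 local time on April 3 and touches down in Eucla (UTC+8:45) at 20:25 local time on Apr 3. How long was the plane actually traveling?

Departure in UTC: 15:30 − 5:45 = 09:45 on Apr 3.
Arrival in UTC: 20:25 − 8:45 = 11:40 on Apr 3.
Elapsed = 11:40 − 09:45 = 1 hour 55 minutes.

1 hour 55 minutes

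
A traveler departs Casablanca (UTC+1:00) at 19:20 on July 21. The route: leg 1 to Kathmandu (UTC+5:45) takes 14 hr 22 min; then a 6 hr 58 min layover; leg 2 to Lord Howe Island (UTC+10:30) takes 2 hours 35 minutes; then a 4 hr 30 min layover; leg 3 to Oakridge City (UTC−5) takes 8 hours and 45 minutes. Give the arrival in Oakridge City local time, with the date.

02:30 on July 23

Convert departure to UTC: 19:20 − 1:00 = 18:20 UTC on Jul 21.
Add 14 hours and 22 minutes leg 1 → 08:42 UTC (Jul 22).
Add 6 hours 58 minutes layover in Kathmandu → 15:40 UTC.
Add 2 hours and 35 minutes leg 2 → 18:15 UTC.
Add 4 hours 30 minutes layover in Lord Howe Island → 22:45 UTC.
Add 8 hours 45 minutes leg 3 → 07:30 UTC (Jul 23).
Oakridge City is UTC−5:00, so local arrival = 07:30 − 5:00 = 02:30 on Jul 23.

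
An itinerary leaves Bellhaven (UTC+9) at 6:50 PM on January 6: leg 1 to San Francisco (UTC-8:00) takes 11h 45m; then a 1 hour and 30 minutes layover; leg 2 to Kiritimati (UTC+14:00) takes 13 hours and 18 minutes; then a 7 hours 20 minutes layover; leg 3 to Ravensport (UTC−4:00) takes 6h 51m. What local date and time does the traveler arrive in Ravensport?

Convert departure to UTC: 6:50 PM − 9:00 = 9:50 AM UTC on Jan 6.
Add 11 hours and 45 minutes leg 1 → 9:35 PM UTC.
Add 1 hour and 30 minutes layover in San Francisco → 11:05 PM UTC.
Add 13 hours and 18 minutes leg 2 → 12:23 PM UTC (Jan 7).
Add 7 hours and 20 minutes layover in Kiritimati → 7:43 PM UTC.
Add 6 hours and 51 minutes leg 3 → 2:34 AM UTC (Jan 8).
Ravensport is UTC−4:00, so local arrival = 2:34 AM − 4:00 = 10:34 PM on Jan 7.

10:34 PM on January 7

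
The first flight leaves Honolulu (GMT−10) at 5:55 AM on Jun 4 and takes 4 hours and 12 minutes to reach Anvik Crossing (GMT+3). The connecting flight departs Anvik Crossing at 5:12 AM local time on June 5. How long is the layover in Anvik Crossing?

6 hours 5 minutes

Convert departure to UTC: 5:55 AM + 10:00 = 3:55 PM UTC on Jun 4.
Add 4 hours 12 minutes flight time → 8:07 PM UTC.
Anvik Crossing is UTC+3:00, so local arrival = 8:07 PM + 3:00 = 11:07 PM on Jun 4.
Layover = 5:12 AM − 11:07 PM (+1 day) = 6 hours 5 minutes.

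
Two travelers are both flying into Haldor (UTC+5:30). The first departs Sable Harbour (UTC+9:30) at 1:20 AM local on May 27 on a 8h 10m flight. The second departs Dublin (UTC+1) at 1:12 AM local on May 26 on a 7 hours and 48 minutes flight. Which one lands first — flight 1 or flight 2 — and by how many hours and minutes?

the second, by 16 hours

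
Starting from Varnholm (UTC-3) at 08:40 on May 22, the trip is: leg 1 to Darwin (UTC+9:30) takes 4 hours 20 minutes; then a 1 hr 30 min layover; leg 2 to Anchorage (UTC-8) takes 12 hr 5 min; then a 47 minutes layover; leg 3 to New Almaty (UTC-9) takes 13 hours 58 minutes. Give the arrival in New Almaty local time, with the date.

Convert departure to UTC: 08:40 + 3:00 = 11:40 UTC on May 22.
Add 4 hours 20 minutes leg 1 → 16:00 UTC.
Add 1 hour 30 minutes layover in Darwin → 17:30 UTC.
Add 12 hours 5 minutes leg 2 → 05:35 UTC (May 23).
Add 47 minutes layover in Anchorage → 06:22 UTC.
Add 13 hours 58 minutes leg 3 → 20:20 UTC.
New Almaty is UTC−9:00, so local arrival = 20:20 − 9:00 = 11:20 on May 23.

11:20 on May 23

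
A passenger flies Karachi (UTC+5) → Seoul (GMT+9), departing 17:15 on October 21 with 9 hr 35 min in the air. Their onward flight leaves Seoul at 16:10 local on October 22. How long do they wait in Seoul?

9 hours 20 minutes

Convert departure to UTC: 17:15 − 5:00 = 12:15 UTC on Oct 21.
Add 9 hours and 35 minutes flight time → 21:50 UTC.
Seoul is UTC+9:00, so local arrival = 21:50 + 9:00 = 06:50 on Oct 22.
Layover = 16:10 − 06:50 = 9 hours 20 minutes.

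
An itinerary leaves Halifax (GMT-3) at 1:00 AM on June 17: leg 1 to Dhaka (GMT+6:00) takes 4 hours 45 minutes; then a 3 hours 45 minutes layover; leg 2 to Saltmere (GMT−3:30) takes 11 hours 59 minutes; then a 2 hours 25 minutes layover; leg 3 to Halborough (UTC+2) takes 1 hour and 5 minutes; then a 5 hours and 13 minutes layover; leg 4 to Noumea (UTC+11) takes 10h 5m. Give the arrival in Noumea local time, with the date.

6:17 AM on June 19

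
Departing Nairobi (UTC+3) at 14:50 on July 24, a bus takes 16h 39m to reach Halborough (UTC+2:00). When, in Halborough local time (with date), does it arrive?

06:29 on Jul 25

Convert departure to UTC: 14:50 − 3:00 = 11:50 UTC on Jul 24.
Add 16 hours 39 minutes travel time → 04:29 UTC (Jul 25).
Halborough is UTC+2:00, so local arrival = 04:29 + 2:00 = 06:29 on Jul 25.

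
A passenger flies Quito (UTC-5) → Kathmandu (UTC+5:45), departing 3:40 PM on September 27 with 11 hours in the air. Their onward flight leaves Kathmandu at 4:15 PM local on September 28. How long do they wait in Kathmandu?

2 hours 50 minutes

Convert departure to UTC: 3:40 PM + 5:00 = 8:40 PM UTC on Sep 27.
Add 11 hours flight time → 7:40 AM UTC (Sep 28).
Kathmandu is UTC+5:45, so local arrival = 7:40 AM + 5:45 = 1:25 PM on Sep 28.
Layover = 4:15 PM − 1:25 PM = 2 hours 50 minutes.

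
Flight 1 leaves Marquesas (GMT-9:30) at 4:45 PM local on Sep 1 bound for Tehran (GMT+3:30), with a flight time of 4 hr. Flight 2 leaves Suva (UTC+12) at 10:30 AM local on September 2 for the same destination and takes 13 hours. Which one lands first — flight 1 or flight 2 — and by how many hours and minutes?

the first, by 5 hours 15 minutes

Flight 1 in UTC: 4:45 PM + 9:30 = 2:15 AM on Sep 2.
+4 hours → arrive 6:15 AM UTC on Sep 2.
Flight 2 in UTC: 10:30 AM − 12:00 = 10:30 PM on Sep 1.
+13 hours → arrive 11:30 AM UTC on Sep 2.
Flight 1 lands earlier by 5 hours 15 minutes.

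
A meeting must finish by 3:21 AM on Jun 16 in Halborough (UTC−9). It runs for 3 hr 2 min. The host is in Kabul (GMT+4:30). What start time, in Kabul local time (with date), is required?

Target end time in UTC: 3:21 AM + 9:00 = 12:21 PM on Jun 16.
Subtract 3 hours 2 minutes → start 9:19 AM UTC on Jun 16.
Kabul is UTC+4:30: 9:19 AM + 4:30 = 1:49 PM on Jun 16.

1:49 PM on June 16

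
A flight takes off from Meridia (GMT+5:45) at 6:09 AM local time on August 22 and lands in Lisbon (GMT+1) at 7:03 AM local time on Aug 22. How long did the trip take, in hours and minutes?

5 hours 39 minutes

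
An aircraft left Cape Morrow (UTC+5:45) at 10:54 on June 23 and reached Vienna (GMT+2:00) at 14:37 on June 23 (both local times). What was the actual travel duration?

Vienna is 3:45 behind Cape Morrow.
Clock-face elapsed time (ignoring zones) is 3 hours 43 minutes.
Actual elapsed = 3 hours 43 minutes + 3:45 = 7 hours 28 minutes.

7 hours 28 minutes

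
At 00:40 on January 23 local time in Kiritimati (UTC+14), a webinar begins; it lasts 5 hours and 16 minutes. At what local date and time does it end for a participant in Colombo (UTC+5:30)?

21:26 on January 22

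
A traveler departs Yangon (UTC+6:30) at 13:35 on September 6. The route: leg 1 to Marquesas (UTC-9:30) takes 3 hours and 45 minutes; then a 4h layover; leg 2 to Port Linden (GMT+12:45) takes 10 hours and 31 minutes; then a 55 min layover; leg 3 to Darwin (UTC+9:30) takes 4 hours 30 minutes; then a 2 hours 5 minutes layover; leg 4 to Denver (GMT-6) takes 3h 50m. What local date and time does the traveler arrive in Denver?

06:41 on Sep 7

Convert departure to UTC: 13:35 − 6:30 = 07:05 UTC on Sep 6.
Add 3 hours 45 minutes leg 1 → 10:50 UTC.
Add 4 hours layover in Marquesas → 14:50 UTC.
Add 10 hours 31 minutes leg 2 → 01:21 UTC (Sep 7).
Add 55 minutes layover in Port Linden → 02:16 UTC.
Add 4 hours and 30 minutes leg 3 → 06:46 UTC.
Add 2 hours 5 minutes layover in Darwin → 08:51 UTC.
Add 3 hours 50 minutes leg 4 → 12:41 UTC.
Denver is UTC−6:00, so local arrival = 12:41 − 6:00 = 06:41 on Sep 7.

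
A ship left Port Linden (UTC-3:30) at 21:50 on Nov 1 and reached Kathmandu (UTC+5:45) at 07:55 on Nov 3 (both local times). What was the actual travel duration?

24 hours 50 minutes

Departure in UTC: 21:50 + 3:30 = 01:20 on Nov 2.
Arrival in UTC: 07:55 − 5:45 = 02:10 on Nov 3.
Elapsed = 02:10 − 01:20 (+1 day) = 24 hours 50 minutes.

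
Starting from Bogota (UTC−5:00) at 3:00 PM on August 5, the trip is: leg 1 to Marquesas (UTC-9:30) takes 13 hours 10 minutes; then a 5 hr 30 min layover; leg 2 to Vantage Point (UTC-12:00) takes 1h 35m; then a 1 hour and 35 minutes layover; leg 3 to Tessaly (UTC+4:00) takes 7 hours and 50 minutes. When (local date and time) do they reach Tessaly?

Convert departure to UTC: 3:00 PM + 5:00 = 8:00 PM UTC on Aug 5.
Add 13 hours and 10 minutes leg 1 → 9:10 AM UTC (Aug 6).
Add 5 hours 30 minutes layover in Marquesas → 2:40 PM UTC.
Add 1 hour 35 minutes leg 2 → 4:15 PM UTC.
Add 1 hour 35 minutes layover in Vantage Point → 5:50 PM UTC.
Add 7 hours and 50 minutes leg 3 → 1:40 AM UTC (Aug 7).
Tessaly is UTC+4:00, so local arrival = 1:40 AM + 4:00 = 5:40 AM on Aug 7.

5:40 AM on August 7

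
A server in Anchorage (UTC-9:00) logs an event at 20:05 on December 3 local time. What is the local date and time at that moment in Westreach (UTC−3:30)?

01:35 on December 4

Westreach is 5:30 ahead of Anchorage.
Shift by the zone difference: 20:05 + 5:30 = 01:35 on Dec 4 in Westreach.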